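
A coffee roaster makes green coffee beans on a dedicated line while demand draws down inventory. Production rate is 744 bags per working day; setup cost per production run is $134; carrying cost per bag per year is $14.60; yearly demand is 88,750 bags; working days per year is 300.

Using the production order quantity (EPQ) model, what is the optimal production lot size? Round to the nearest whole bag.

d = 88,750/300 = 295.8333 bags/day;  effective holding cost H(1 − d/p) = 14.6·(1 − 295.8333/744) = 8.79467
Q* = √(2DS / H_eff) = √(2·88,750·134 / 8.79467) ≈ 1,644.53

1,645 bags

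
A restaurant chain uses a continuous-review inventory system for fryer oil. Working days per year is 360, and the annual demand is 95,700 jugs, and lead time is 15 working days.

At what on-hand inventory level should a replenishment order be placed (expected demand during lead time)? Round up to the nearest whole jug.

3,988 jugs

Daily demand d = 95,700 / 360 = 265.833 jugs/day
Demand during lead time = 265.833 × 15 = 3,987.50
Reorder point = 3,987.50 → round up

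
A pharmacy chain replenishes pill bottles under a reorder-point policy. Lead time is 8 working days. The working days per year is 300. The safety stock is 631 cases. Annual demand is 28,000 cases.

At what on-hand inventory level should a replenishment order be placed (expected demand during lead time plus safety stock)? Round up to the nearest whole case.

1,378 cases

Daily demand d = 28,000 / 300 = 93.333 cases/day
Demand during lead time = 93.333 × 8 = 746.67
Reorder point = 746.67 + 631 = 1,377.67 → round up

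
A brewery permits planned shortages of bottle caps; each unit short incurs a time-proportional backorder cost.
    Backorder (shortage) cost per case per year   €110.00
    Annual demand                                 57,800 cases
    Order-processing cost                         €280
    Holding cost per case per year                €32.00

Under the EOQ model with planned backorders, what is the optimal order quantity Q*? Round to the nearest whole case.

1,143 cases

Basic EOQ = √(2·57,800·280/32) = 1,005.734
Backorder adjustment √((H+b)/b) = √((32+110)/110) = 1.1362
Q* = 1,005.734 × 1.1362 ≈ 1,142.70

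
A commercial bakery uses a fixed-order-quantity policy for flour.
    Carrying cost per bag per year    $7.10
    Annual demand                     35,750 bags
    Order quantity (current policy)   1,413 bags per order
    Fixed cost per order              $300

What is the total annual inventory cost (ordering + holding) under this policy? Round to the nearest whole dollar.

$12,606

Ordering: D/Q × S = 35,750/1,413 × $300 = $7,590.23
Holding:  Q/2 × H = 1,413/2 × $7.1 = $5,016.15
Total = $7,590.23 + $5,016.15 = $12,606.38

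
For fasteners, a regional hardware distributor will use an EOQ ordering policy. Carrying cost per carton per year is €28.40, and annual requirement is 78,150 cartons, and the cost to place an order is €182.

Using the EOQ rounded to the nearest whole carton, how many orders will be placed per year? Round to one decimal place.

78.1 orders per year

Q* = √(2·D·S / H) = √(2·78,150·182 / 28.4) = √1,001,640.8 ≈ 1,000.82 → Q = 1,001
Orders per year = D/Q = 78,150 / 1,001 = 78.072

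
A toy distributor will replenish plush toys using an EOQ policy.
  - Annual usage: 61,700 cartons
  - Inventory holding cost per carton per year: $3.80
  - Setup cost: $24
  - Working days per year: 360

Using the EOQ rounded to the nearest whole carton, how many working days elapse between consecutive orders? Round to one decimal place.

2DS/H = 2·61,700·24/3.8 = 779,368.42
EOQ = √779,368.42 ≈ 882.82 → Q = 883 cartons
Cycle time = (working days × Q)/D = (360 × 883) / 61,700 = 5.152 days

5.2 days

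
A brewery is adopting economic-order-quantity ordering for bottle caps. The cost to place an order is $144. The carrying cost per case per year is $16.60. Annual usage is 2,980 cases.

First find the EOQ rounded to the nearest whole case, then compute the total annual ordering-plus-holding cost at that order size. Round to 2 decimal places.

$3,774.50

Q* = √(2·D·S / H) = √(2·2,980·144 / 16.6) = √51,701.2 ≈ 227.38 → Q = 227 cases
Ordering: D/Q × S = 2,980/227 × $144 = $1,890.40
Holding:  Q/2 × H = 227/2 × $16.6 = $1,884.10
Total = $1,890.40 + $1,884.10 = $3,774.50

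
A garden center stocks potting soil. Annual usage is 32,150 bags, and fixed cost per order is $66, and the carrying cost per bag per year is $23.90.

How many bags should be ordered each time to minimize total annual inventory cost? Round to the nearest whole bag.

Q* = √(2·D·S / H) = √(2·32,150·66 / 23.9) = √177,564.9 ≈ 421.38

421 bags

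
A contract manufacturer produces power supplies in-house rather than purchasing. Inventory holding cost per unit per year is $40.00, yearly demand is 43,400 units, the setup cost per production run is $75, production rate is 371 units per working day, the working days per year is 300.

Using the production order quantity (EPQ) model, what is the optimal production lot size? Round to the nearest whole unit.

517 units

d = 43,400/300 = 144.6667 units/day;  effective holding cost H(1 − d/p) = 40·(1 − 144.6667/371) = 24.40252
Q* = √(2DS / H_eff) = √(2·43,400·75 / 24.40252) ≈ 516.50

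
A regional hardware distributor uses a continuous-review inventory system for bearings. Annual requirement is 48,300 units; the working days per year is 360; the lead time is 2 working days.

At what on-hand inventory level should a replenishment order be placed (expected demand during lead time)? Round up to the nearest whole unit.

Daily demand d = 48,300 / 360 = 134.167 units/day
Demand during lead time = 134.167 × 2 = 268.33
Reorder point = 268.33 → round up

269 units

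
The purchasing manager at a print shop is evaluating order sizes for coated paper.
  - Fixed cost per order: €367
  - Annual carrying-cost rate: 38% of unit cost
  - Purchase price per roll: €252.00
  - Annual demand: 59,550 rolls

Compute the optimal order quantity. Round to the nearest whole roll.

Carrying cost H = €252 × 38% = €95.7600/roll/yr
Q* = √(2·D·S / H) = √(2·59,550·367 / 95.76) = √456,450.5 ≈ 675.61

676 rolls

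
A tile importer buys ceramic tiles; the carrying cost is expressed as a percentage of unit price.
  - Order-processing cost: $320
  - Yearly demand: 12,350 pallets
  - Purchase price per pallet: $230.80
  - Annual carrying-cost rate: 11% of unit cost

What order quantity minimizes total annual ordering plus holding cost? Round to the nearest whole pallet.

558 pallets

Holding cost per pallet per year: H = 11% × $230.8 = $25.3880
EOQ = √(2DS/H) = √(2 × 12,350 × 320 / 25.388)
    = √(311,328.19) ≈ 557.97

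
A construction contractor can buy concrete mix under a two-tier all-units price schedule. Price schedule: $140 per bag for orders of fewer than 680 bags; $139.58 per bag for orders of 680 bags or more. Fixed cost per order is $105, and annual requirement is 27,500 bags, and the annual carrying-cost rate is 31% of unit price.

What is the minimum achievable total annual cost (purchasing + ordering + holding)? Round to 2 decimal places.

H₁ = 31%×$140 = $43.4000;  H₂ = 31%×$139.58 = $43.2698
EOQ₁ = √(2×27,500×105/43.4000) = 364.78  (< 680, feasible at tier 1)
EOQ₂ = √(2×27,500×105/43.2698) = 365.33  (< 680 → use Q = 680 at tier-2 price)
TC(tier 1 (EOQ₁), Q≈364.8) = $3,865,831.46
TC(tier 2, Q≈680.0) = $3,857,408.06
Minimum at tier 2: $3,857,408.06

$3,857,408.06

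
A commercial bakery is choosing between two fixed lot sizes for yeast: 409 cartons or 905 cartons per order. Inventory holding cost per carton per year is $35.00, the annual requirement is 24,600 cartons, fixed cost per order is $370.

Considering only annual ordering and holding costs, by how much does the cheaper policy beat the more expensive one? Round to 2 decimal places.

TC(Q) = (D/Q)S + (Q/2)H
TC(409) = (24,600/409)×370 + (409/2)×35 = $29,411.78
TC(905) = (24,600/905)×370 + (905/2)×35 = $25,894.96
|ΔTC| = |$29,411.78 − $25,894.96| = $3,516.82

$3,516.82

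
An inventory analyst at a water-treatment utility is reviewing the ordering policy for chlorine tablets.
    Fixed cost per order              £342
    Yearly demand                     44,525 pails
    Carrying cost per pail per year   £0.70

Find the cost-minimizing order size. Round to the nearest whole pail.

2DS/H = 2·44,525·342/0.7 = 43,507,285.71
EOQ = √43,507,285.71 ≈ 6,596.01

6,596 pails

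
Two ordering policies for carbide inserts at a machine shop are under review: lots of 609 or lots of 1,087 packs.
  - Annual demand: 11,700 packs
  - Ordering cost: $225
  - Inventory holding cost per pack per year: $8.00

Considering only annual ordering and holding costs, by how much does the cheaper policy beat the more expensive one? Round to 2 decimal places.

$11.14

Annual cost at Q: ordering D·S/Q plus holding Q·H/2.
TC(609) = (11,700/609)×225 + (609/2)×8 = $6,758.66
TC(1,087) = (11,700/1,087)×225 + (1,087/2)×8 = $6,769.80
Lots of 609 are cheaper by $11.14.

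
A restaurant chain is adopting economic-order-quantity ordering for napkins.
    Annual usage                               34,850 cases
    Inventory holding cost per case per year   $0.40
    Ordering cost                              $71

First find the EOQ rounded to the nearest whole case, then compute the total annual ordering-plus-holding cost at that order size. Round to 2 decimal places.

Q* = √(2·D·S / H) = √(2·34,850·71 / 0.4) = √12,371,750.0 ≈ 3,517.35 → Q = 3,517 cases
Orders/yr = 34,850/3,517 = 9.909; ordering cost = 9.909 × $71 = $703.54
Average inventory = 3,517/2 = 1758.5; holding cost = 1758.5 × $0.4 = $703.40
Total = $703.54 + $703.40 = $1,406.94

$1,406.94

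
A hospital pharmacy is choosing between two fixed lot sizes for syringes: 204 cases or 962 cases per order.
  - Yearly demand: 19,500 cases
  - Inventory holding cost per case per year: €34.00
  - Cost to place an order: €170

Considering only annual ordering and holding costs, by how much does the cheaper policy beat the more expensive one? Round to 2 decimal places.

TC(Q) = (D/Q)S + (Q/2)H
TC(204) = (19,500/204)×170 + (204/2)×34 = €19,718.00
TC(962) = (19,500/962)×170 + (962/2)×34 = €19,799.95
|ΔTC| = |€19,718.00 − €19,799.95| = €81.95

€81.95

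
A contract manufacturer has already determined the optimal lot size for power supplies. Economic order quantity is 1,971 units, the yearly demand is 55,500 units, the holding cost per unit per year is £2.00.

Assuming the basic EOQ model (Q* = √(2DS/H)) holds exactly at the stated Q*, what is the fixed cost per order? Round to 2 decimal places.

EOQ relation: Q² = 2DS/H, so rearrange for the unknown.
S = Q²H / (2D) = 1,971² × 2 / (2 × 55,500) = 69.9971

£70.00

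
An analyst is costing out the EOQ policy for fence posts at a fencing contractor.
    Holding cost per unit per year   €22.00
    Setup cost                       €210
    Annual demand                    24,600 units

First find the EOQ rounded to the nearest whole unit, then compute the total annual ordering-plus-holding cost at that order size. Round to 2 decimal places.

€15,076.61

Q* = √(2·D·S / H) = √(2·24,600·210 / 22) = √469,636.4 ≈ 685.30 → Q = 685 units
Annual ordering cost = (D/Q)·S = (24,600/685) × 210 = €7,541.61
Annual holding cost  = (Q/2)·H = (685/2) × 22 = €7,535.00
Total = €7,541.61 + €7,535.00 = €15,076.61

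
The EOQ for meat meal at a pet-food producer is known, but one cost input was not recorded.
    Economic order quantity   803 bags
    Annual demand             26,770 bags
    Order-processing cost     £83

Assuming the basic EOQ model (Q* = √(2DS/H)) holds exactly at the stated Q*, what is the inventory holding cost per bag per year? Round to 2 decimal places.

From Q* = √(2DS/H) ⇒ Q*² = 2DS/H.
H = 2DS / Q² = 2 × 26,770 × 83 / 803² = 6.8917

£6.89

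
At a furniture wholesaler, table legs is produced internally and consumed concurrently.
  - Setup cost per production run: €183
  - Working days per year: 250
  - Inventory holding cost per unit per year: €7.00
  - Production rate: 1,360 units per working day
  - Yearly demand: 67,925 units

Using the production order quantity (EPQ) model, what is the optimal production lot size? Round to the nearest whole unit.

2,107 units

d = 67,925/250 = 271.7000 units/day;  effective holding cost H(1 − d/p) = 7·(1 − 271.7000/1360) = 5.60154
Q* = √(2DS / H_eff) = √(2·67,925·183 / 5.60154) ≈ 2,106.69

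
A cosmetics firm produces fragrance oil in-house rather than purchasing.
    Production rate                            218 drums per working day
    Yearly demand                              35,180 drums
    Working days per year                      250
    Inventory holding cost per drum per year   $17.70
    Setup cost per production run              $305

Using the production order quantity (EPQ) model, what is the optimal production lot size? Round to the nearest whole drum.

1,849 drums

Daily demand d = 35,180/250 = 140.720; p = 218; 1 − d/p = 0.35450
EPQ = √(2DS / (H(1 − d/p)))
    = √(2 × 35,180 × 305 / (17.7 × 0.35450)) ≈ 1,849.36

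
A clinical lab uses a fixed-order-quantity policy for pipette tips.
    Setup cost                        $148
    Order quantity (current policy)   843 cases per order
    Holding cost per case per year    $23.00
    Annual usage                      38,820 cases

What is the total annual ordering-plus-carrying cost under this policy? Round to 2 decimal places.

Orders/yr = 38,820/843 = 46.050; ordering cost = 46.050 × $148 = $6,815.37
Average inventory = 843/2 = 421.5; holding cost = 421.5 × $23 = $9,694.50
Total = $6,815.37 + $9,694.50 = $16,509.87

$16,509.87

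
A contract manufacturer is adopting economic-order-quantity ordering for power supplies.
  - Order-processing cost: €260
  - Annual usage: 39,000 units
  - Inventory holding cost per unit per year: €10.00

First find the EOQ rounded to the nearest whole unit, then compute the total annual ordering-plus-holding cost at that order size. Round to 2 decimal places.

2DS/H = 2·39,000·260/10 = 2,028,000.00
EOQ = √2,028,000.00 ≈ 1,424.08 → Q = 1,424 units
Annual ordering cost = (D/Q)·S = (39,000/1,424) × 260 = €7,120.79
Annual holding cost  = (Q/2)·H = (1,424/2) × 10 = €7,120.00
Total = €7,120.79 + €7,120.00 = €14,240.79

€14,240.79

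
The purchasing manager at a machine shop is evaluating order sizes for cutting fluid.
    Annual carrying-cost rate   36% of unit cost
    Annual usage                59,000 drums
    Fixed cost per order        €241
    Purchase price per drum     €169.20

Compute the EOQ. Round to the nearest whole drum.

683 drums

Carrying cost H = €169.2 × 36% = €60.9120/drum/yr
EOQ = √(2DS/H) = √(2 × 59,000 × 241 / 60.912)
    = √(466,870.24) ≈ 683.28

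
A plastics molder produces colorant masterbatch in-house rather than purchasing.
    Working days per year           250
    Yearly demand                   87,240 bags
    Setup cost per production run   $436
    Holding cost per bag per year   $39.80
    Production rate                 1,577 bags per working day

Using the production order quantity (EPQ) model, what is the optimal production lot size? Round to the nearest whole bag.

d = 87,240/250 = 348.9600 bags/day;  effective holding cost H(1 − d/p) = 39.8·(1 − 348.9600/1577) = 30.99302
Q* = √(2DS / H_eff) = √(2·87,240·436 / 30.99302) ≈ 1,566.69

1,567 bags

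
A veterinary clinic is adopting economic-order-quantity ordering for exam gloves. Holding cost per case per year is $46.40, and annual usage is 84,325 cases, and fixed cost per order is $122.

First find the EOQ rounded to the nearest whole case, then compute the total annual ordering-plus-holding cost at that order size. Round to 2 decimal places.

Optimal lot size Q* = (2 × 84,325 × $122 / $46.4)^½ ≈ 665.91 → Q = 666 cases
Annual ordering cost = (D/Q)·S = (84,325/666) × 122 = $15,446.92
Annual holding cost  = (Q/2)·H = (666/2) × 46.4 = $15,451.20
Total = $15,446.92 + $15,451.20 = $30,898.12

$30,898.12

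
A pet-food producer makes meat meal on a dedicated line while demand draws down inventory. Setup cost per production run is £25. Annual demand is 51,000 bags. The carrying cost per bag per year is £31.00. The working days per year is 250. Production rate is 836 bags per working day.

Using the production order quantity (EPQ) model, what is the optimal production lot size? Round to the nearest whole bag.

330 bags

d = 51,000/250 = 204.0000 bags/day;  effective holding cost H(1 − d/p) = 31·(1 − 204.0000/836) = 23.43541
Q* = √(2DS / H_eff) = √(2·51,000·25 / 23.43541) ≈ 329.86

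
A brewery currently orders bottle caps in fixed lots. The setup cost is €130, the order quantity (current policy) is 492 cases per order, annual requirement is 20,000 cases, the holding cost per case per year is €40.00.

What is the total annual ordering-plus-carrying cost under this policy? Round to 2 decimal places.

Ordering: D/Q × S = 20,000/492 × €130 = €5,284.55
Holding:  Q/2 × H = 492/2 × €40 = €9,840.00
Total = €5,284.55 + €9,840.00 = €15,124.55

€15,124.55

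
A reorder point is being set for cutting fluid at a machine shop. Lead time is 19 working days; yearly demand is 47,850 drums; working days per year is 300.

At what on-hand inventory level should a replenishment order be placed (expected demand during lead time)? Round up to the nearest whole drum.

3,031 drums

Daily demand d = 47,850 / 300 = 159.500 drums/day
Demand during lead time = 159.500 × 19 = 3,030.50
Reorder point = 3,030.50 → round up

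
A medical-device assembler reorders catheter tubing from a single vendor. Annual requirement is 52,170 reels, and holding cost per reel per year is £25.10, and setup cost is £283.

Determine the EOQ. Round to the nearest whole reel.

Q* = √(2·D·S / H) = √(2·52,170·283 / 25.1) = √1,176,423.1 ≈ 1,084.63

1,085 reels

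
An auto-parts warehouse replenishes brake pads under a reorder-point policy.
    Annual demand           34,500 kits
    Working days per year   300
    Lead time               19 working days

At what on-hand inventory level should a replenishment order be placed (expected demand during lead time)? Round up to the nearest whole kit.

2,185 kits

Daily demand d = 34,500 / 300 = 115.000 kits/day
Demand during lead time = 115.000 × 19 = 2,185.00
Reorder point = 2,185.00 → round up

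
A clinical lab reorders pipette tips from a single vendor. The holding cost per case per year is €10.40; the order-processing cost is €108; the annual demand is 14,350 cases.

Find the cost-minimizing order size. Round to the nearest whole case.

2DS/H = 2·14,350·108/10.4 = 298,038.46
EOQ = √298,038.46 ≈ 545.93

546 cases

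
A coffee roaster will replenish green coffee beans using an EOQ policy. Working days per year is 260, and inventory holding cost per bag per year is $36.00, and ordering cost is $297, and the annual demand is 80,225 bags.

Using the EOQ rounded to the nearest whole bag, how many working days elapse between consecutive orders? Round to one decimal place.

2DS/H = 2·80,225·297/36 = 1,323,712.50
EOQ = √1,323,712.50 ≈ 1,150.53 → Q = 1,151 bags
Days between orders = 260 / (D/Q) = 260 / 69.700 ≈ 3.730

3.7 days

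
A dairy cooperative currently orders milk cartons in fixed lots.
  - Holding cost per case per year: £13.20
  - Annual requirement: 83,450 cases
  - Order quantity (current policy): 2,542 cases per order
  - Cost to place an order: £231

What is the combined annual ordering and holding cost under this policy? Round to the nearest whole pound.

£24,361

Annual ordering cost = (D/Q)·S = (83,450/2,542) × 231 = £7,583.38
Annual holding cost  = (Q/2)·H = (2,542/2) × 13.2 = £16,777.20
Total = £7,583.38 + £16,777.20 = £24,360.58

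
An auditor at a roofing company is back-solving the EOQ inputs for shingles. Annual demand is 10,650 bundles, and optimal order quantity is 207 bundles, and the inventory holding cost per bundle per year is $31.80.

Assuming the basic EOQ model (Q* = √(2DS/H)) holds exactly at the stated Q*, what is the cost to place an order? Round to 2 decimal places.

$63.97

Since Q* = (2DS/H)^½, squaring gives Q*²·H = 2DS.
S = Q²H / (2D) = 207² × 31.8 / (2 × 10,650) = 63.9717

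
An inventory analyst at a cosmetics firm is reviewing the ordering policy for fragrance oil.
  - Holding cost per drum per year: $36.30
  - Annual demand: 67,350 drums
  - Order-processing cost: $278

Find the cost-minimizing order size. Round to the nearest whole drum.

2DS/H = 2·67,350·278/36.3 = 1,031,586.78
EOQ = √1,031,586.78 ≈ 1,015.67

1,016 drums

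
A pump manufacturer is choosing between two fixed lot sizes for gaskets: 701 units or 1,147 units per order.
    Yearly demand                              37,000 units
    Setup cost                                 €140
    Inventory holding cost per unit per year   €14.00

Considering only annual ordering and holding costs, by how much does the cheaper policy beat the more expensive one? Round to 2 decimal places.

For each Q, cost = (D/Q)·S + (Q/2)·H.
TC(701) = (37,000/701)×140 + (701/2)×14 = €12,296.44
TC(1,147) = (37,000/1,147)×140 + (1,147/2)×14 = €12,545.13
Cheaper: Q = 701.  Difference = €248.69

€248.69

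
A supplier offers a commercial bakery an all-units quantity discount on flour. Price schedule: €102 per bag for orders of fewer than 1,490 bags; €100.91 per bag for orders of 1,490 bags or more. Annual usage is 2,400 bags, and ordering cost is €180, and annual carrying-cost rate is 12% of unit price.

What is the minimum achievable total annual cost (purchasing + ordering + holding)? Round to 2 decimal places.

€248,051.98

H₁ = 12%×€102 = €12.2400;  H₂ = 12%×€100.91 = €12.1092
EOQ₁ = √(2×2,400×180/12.2400) = 265.68  (< 1,490, feasible at tier 1)
EOQ₂ = √(2×2,400×180/12.1092) = 267.12  (< 1,490 → use Q = 1,490 at tier-2 price)
TC(tier 1 (EOQ₁), Q≈265.7) = €248,051.98
TC(tier 2, Q≈1,490.0) = €251,495.29
Minimum at tier 1 (EOQ₁): €248,051.98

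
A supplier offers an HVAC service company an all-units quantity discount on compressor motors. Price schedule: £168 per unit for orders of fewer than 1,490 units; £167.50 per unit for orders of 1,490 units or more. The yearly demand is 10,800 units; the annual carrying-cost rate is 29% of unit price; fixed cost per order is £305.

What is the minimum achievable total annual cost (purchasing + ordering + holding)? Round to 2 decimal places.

£1,832,315.56

H₁ = 29%×£168 = £48.7200;  H₂ = 29%×£167.50 = £48.5750
EOQ₁ = √(2×10,800×305/48.7200) = 367.72  (< 1,490, feasible at tier 1)
EOQ₂ = √(2×10,800×305/48.5750) = 368.27  (< 1,490 → use Q = 1,490 at tier-2 price)
TC(tier 1 (EOQ₁), Q≈367.7) = £1,832,315.56
TC(tier 2, Q≈1,490.0) = £1,847,399.11
Minimum at tier 1 (EOQ₁): £1,832,315.56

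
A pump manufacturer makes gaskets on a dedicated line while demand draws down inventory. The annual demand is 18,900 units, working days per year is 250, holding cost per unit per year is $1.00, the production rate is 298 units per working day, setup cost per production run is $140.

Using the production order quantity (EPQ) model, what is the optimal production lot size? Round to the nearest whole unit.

d = 18,900/250 = 75.6000 units/day;  effective holding cost H(1 − d/p) = 1·(1 − 75.6000/298) = 0.74631
Q* = √(2DS / H_eff) = √(2·18,900·140 / 0.74631) ≈ 2,662.87

2,663 units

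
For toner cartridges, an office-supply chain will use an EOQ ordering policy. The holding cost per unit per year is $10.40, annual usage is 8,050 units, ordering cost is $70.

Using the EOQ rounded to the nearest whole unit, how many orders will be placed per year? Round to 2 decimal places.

24.47 orders per year

Q* = √(2·D·S / H) = √(2·8,050·70 / 10.4) = √108,365.4 ≈ 329.19 → Q = 329
N = D/Q = 8,050/329 ≈ 24.468 orders/yr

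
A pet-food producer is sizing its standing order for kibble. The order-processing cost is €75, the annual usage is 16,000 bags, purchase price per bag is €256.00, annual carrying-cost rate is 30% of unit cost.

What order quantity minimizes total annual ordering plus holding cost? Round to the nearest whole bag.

177 bags

Holding cost per bag per year: H = 30% × €256 = €76.8000
EOQ = √(2DS/H) = √(2 × 16,000 × 75 / 76.8)
    = √(31,250.00) ≈ 176.78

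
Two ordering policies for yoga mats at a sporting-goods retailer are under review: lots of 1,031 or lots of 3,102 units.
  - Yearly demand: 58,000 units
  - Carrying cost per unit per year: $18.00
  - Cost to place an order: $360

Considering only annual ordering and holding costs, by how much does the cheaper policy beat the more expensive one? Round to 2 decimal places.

$5,117.96

Annual cost at Q: ordering D·S/Q plus holding Q·H/2.
TC(1,031) = (58,000/1,031)×360 + (1,031/2)×18 = $29,531.18
TC(3,102) = (58,000/3,102)×360 + (3,102/2)×18 = $34,649.14
Cheaper: Q = 1,031.  Difference = $5,117.96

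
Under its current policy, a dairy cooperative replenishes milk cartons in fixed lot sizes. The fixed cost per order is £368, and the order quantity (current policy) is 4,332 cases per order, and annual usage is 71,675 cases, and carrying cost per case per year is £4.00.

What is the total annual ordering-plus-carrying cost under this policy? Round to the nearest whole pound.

£14,753

Annual ordering cost = (D/Q)·S = (71,675/4,332) × 368 = £6,088.73
Annual holding cost  = (Q/2)·H = (4,332/2) × 4 = £8,664.00
Total = £6,088.73 + £8,664.00 = £14,752.73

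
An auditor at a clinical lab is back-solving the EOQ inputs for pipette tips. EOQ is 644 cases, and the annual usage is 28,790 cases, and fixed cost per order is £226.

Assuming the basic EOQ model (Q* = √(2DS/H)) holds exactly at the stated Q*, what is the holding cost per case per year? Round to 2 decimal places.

Since Q* = (2DS/H)^½, squaring gives Q*²·H = 2DS.
H = 2DS / Q² = 2 × 28,790 × 226 / 644² = 31.3768

£31.38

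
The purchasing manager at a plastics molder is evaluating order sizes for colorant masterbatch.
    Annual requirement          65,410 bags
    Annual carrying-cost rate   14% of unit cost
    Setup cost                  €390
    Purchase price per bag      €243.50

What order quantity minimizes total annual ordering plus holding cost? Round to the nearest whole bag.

Holding cost per bag per year: H = 14% × €243.5 = €34.0900
Q* = √(2·D·S / H) = √(2·65,410·390 / 34.09) = √1,496,620.7 ≈ 1,223.36

1,223 bags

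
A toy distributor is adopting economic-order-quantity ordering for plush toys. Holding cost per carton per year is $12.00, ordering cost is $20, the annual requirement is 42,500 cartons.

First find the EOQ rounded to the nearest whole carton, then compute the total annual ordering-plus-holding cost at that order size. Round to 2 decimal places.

$4,516.64

Q* = √(2·D·S / H) = √(2·42,500·20 / 12) = √141,666.7 ≈ 376.39 → Q = 376 cartons
Ordering: D/Q × S = 42,500/376 × $20 = $2,260.64
Holding:  Q/2 × H = 376/2 × $12 = $2,256.00
Total = $2,260.64 + $2,256.00 = $4,516.64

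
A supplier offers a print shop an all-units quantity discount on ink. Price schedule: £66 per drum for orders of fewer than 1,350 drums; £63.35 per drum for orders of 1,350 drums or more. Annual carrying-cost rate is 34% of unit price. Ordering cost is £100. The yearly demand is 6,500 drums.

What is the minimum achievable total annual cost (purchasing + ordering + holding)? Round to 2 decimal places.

H₁ = 34%×£66 = £22.4400;  H₂ = 34%×£63.35 = £21.5390
EOQ₁ = √(2×6,500×100/22.4400) = 240.69  (< 1,350, feasible at tier 1)
EOQ₂ = √(2×6,500×100/21.5390) = 245.67  (< 1,350 → use Q = 1,350 at tier-2 price)
TC(tier 1 (EOQ₁), Q≈240.7) = £434,401.11
TC(tier 2, Q≈1,350.0) = £426,795.31
Minimum at tier 2: £426,795.31

£426,795.31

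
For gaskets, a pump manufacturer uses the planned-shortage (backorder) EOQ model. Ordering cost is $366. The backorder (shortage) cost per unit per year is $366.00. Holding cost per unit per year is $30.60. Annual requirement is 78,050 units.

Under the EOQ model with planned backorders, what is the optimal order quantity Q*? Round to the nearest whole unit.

Basic EOQ = √(2·78,050·366/30.6) = 1,366.411
Backorder adjustment √((H+b)/b) = √((30.6+366)/366) = 1.0410
Q* = 1,366.411 × 1.0410 ≈ 1,422.38

1,422 units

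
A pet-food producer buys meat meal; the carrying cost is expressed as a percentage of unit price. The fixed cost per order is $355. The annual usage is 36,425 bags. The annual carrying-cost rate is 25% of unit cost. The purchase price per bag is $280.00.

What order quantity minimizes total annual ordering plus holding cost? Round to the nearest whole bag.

608 bags

Holding cost per bag per year: H = 25% × $280 = $70.0000
EOQ = √(2DS/H) = √(2 × 36,425 × 355 / 70)
    = √(369,453.57) ≈ 607.83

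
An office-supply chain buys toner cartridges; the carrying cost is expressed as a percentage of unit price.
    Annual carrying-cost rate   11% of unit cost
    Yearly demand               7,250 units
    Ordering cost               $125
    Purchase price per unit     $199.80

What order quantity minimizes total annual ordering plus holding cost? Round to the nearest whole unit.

287 units

Holding cost per unit per year: H = 11% × $199.8 = $21.9780
2DS/H = 2·7,250·125/21.978 = 82,468.83
EOQ = √82,468.83 ≈ 287.17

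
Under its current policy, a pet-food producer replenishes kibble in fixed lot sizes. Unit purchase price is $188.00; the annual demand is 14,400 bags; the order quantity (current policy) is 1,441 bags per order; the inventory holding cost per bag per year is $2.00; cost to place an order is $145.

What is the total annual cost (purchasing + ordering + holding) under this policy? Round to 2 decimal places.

Orders/yr = 14,400/1,441 = 9.993; ordering cost = 9.993 × $145 = $1,448.99
Average inventory = 1,441/2 = 720.5; holding cost = 720.5 × $2 = $1,441.00
Purchase cost = D·C = 14,400 × 188 = $2,707,200.00
Total = $1,448.99 + $1,441.00 + $2,707,200.00 = $2,710,089.99

$2,710,089.99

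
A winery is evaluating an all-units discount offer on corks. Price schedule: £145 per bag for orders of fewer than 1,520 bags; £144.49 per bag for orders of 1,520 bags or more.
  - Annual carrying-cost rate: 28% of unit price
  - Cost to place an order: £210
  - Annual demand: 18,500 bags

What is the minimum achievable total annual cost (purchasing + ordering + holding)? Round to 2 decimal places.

£2,700,261.25

H₁ = 28%×£145 = £40.6000;  H₂ = 28%×£144.49 = £40.4572
EOQ₁ = √(2×18,500×210/40.6000) = 437.47  (< 1,520, feasible at tier 1)
EOQ₂ = √(2×18,500×210/40.4572) = 438.24  (< 1,520 → use Q = 1,520 at tier-2 price)
TC(tier 1 (EOQ₁), Q≈437.5) = £2,700,261.25
TC(tier 2, Q≈1,520.0) = £2,706,368.39
Minimum at tier 1 (EOQ₁): £2,700,261.25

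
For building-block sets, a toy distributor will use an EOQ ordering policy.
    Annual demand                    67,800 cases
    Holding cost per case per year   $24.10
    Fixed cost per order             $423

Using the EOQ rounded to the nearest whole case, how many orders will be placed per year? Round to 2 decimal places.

43.94 orders per year

EOQ = √(2DS/H) = √(2 × 67,800 × 423 / 24.1)
    = √(2,380,033.20) ≈ 1,542.74 → Q = 1,543
Orders per year = D/Q = 67,800 / 1,543 = 43.940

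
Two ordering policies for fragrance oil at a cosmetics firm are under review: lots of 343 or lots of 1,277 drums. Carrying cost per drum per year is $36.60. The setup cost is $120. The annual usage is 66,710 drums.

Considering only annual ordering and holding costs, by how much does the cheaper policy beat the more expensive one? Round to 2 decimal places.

$22.18

For each Q, cost = (D/Q)·S + (Q/2)·H.
TC(343) = (66,710/343)×120 + (343/2)×36.6 = $29,615.68
TC(1,277) = (66,710/1,277)×120 + (1,277/2)×36.6 = $29,637.85
|ΔTC| = |$29,615.68 − $29,637.85| = $22.18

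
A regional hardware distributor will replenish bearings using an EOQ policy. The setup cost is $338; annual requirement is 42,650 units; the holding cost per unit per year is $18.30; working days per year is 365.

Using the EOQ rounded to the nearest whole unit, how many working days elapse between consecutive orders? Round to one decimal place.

10.7 days

Optimal lot size Q* = (2 × 42,650 × $338 / $18.3)^½ ≈ 1,255.18 → Q = 1,255 units
Cycle time = (working days × Q)/D = (365 × 1,255) / 42,650 = 10.740 days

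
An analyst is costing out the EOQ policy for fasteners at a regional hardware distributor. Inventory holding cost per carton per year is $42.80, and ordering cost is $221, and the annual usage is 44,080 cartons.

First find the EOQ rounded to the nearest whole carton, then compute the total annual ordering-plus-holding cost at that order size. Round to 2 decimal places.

$28,877.12

Q* = √(2·D·S / H) = √(2·44,080·221 / 42.8) = √455,218.7 ≈ 674.70 → Q = 675 cartons
Ordering: D/Q × S = 44,080/675 × $221 = $14,432.12
Holding:  Q/2 × H = 675/2 × $42.8 = $14,445.00
Total = $14,432.12 + $14,445.00 = $28,877.12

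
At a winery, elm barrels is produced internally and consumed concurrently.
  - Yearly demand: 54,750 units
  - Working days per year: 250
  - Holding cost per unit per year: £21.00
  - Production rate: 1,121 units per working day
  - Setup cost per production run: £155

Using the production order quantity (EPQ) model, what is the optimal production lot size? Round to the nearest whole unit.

1,002 units

Daily demand d = 54,750/250 = 219.000; p = 1121; 1 − d/p = 0.80464
EPQ = √(2DS / (H(1 − d/p)))
    = √(2 × 54,750 × 155 / (21 × 0.80464)) ≈ 1,002.22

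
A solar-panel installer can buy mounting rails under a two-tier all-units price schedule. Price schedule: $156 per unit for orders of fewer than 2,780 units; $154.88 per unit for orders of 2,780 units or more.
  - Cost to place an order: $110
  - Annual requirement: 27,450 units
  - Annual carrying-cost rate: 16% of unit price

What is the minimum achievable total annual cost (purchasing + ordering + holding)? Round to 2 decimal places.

$4,286,987.46

H₁ = 16%×$156 = $24.9600;  H₂ = 16%×$154.88 = $24.7808
EOQ₁ = √(2×27,450×110/24.9600) = 491.88  (< 2,780, feasible at tier 1)
EOQ₂ = √(2×27,450×110/24.7808) = 493.66  (< 2,780 → use Q = 2,780 at tier-2 price)
TC(tier 1 (EOQ₁), Q≈491.9) = $4,294,477.35
TC(tier 2, Q≈2,780.0) = $4,286,987.46
Minimum at tier 2: $4,286,987.46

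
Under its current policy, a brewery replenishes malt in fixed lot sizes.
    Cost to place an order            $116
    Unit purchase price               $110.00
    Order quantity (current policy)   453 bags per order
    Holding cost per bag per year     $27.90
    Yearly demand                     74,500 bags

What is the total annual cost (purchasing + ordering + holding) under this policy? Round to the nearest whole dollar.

Annual ordering cost = (D/Q)·S = (74,500/453) × 116 = $19,077.26
Annual holding cost  = (Q/2)·H = (453/2) × 27.9 = $6,319.35
Purchase cost = D·C = 74,500 × 110 = $8,195,000.00
Total = $19,077.26 + $6,319.35 + $8,195,000.00 = $8,220,396.61

$8,220,397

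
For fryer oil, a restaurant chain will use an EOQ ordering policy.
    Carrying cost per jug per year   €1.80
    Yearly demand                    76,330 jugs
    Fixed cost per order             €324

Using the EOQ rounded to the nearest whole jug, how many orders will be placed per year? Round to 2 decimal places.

14.56 orders per year

EOQ = √(2DS/H) = √(2 × 76,330 × 324 / 1.8)
    = √(27,478,800.00) ≈ 5,242.02 → Q = 5,242
N = D/Q = 76,330/5,242 ≈ 14.561 orders/yr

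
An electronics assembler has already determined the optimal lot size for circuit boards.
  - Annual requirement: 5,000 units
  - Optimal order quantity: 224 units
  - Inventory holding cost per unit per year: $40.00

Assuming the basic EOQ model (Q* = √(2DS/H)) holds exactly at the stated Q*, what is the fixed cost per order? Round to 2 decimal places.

Since Q* = (2DS/H)^½, squaring gives Q*²·H = 2DS.
S = Q²H / (2D) = 224² × 40 / (2 × 5,000) = 200.7040

$200.70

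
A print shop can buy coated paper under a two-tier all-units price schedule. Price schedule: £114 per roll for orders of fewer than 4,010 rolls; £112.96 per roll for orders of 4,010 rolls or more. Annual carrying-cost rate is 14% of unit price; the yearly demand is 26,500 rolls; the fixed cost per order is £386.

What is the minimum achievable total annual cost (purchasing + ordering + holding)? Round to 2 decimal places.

£3,027,698.74

H₁ = 14%×£114 = £15.9600;  H₂ = 14%×£112.96 = £15.8144
EOQ₁ = √(2×26,500×386/15.9600) = 1,132.18  (< 4,010, feasible at tier 1)
EOQ₂ = √(2×26,500×386/15.8144) = 1,137.38  (< 4,010 → use Q = 4,010 at tier-2 price)
TC(tier 1 (EOQ₁), Q≈1,132.2) = £3,039,069.58
TC(tier 2, Q≈4,010.0) = £3,027,698.74
Minimum at tier 2: £3,027,698.74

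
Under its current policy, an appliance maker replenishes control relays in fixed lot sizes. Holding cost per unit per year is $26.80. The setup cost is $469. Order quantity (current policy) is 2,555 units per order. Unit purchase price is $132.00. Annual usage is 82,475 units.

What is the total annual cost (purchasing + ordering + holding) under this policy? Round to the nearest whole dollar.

$10,936,076

Orders/yr = 82,475/2,555 = 32.280; ordering cost = 32.280 × $469 = $15,139.25
Average inventory = 2,555/2 = 1277.5; holding cost = 1277.5 × $26.8 = $34,237.00
Purchase cost = D·C = 82,475 × 132 = $10,886,700.00
Total = $15,139.25 + $34,237.00 + $10,886,700.00 = $10,936,076.25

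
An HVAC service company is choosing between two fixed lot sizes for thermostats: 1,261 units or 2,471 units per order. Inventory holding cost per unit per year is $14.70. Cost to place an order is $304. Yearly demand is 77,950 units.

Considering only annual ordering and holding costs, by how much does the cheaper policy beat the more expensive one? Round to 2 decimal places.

TC(Q) = (D/Q)S + (Q/2)H
TC(1,261) = (77,950/1,261)×304 + (1,261/2)×14.7 = $28,060.42
TC(2,471) = (77,950/2,471)×304 + (2,471/2)×14.7 = $27,751.81
Lots of 2,471 are cheaper by $308.61.

$308.61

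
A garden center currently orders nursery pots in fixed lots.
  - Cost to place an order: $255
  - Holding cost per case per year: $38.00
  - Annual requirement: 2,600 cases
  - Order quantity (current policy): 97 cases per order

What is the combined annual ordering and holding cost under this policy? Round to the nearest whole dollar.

$8,678

Annual ordering cost = (D/Q)·S = (2,600/97) × 255 = $6,835.05
Annual holding cost  = (Q/2)·H = (97/2) × 38 = $1,843.00
Total = $6,835.05 + $1,843.00 = $8,678.05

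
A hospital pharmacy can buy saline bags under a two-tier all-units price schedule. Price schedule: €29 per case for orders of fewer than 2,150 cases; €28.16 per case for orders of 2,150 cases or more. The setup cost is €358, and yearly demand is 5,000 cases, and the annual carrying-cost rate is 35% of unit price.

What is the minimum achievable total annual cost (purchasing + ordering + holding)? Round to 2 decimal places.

H₁ = 35%×€29 = €10.1500;  H₂ = 35%×€28.16 = €9.8560
EOQ₁ = √(2×5,000×358/10.1500) = 593.89  (< 2,150, feasible at tier 1)
EOQ₂ = √(2×5,000×358/9.8560) = 602.69  (< 2,150 → use Q = 2,150 at tier-2 price)
TC(tier 1 (EOQ₁), Q≈593.9) = €151,028.02
TC(tier 2, Q≈2,150.0) = €152,227.76
Minimum at tier 1 (EOQ₁): €151,028.02

€151,028.02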